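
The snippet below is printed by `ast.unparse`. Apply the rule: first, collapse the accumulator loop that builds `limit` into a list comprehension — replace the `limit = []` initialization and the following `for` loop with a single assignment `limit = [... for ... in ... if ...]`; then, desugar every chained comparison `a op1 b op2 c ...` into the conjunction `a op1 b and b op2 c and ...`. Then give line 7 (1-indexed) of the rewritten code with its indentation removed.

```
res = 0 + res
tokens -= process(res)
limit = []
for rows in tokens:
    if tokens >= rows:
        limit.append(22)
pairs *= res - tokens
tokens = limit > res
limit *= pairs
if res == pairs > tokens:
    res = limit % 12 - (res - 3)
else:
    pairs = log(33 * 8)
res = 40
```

Transformed code:
res = 0 + res
tokens -= process(res)
limit = [22 for rows in tokens if tokens >= rows]
pairs *= res - tokens
tokens = limit > res
limit *= pairs
if res == pairs and pairs > tokens:
    res = limit % 12 - (res - 3)
else:
    pairs = log(33 * 8)
res = 40

if res == pairs and pairs > tokens:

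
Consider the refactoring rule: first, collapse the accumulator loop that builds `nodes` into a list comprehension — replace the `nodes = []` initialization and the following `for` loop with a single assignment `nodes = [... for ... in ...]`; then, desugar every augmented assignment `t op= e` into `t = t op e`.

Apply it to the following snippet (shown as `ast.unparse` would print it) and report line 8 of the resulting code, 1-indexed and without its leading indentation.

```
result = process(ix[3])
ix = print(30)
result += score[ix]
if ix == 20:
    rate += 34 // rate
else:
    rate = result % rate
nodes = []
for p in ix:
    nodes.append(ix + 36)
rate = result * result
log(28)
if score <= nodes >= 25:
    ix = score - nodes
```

Transformed code:
result = process(ix[3])
ix = print(30)
result = result + score[ix]
if ix == 20:
    rate = rate + 34 // rate
else:
    rate = result % rate
nodes = [ix + 36 for p in ix]
rate = result * result
log(28)
if score <= nodes >= 25:
    ix = score - nodes

nodes = [ix + 36 for p in ix]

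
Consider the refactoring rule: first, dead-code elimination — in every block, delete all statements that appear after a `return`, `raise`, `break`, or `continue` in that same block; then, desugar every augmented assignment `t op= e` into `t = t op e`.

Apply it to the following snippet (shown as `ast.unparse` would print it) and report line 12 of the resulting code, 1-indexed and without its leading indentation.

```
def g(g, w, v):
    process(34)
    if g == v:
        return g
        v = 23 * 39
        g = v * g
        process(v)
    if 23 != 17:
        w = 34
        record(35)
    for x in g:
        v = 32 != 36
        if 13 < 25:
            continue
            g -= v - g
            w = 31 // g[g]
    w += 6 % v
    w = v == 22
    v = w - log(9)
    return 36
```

Transformed code:
def g(g, w, v):
    process(34)
    if g == v:
        return g
    if 23 != 17:
        w = 34
        record(35)
    for x in g:
        v = 32 != 36
        if 13 < 25:
            continue
    w = w + 6 % v
    w = v == 22
    v = w - log(9)
    return 36

w = w + 6 % v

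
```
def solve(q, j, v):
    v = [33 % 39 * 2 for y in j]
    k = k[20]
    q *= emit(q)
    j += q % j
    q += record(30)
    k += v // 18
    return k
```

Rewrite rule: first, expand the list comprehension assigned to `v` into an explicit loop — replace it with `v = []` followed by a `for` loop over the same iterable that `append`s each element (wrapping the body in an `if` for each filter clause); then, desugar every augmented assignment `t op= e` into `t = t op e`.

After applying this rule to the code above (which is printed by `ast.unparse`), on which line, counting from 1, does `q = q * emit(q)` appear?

Transformed code:
def solve(q, j, v):
    v = []
    for y in j:
        v.append(33 % 39 * 2)
    k = k[20]
    q = q * emit(q)
    j = j + q % j
    q = q + record(30)
    k = k + v // 18
    return k

6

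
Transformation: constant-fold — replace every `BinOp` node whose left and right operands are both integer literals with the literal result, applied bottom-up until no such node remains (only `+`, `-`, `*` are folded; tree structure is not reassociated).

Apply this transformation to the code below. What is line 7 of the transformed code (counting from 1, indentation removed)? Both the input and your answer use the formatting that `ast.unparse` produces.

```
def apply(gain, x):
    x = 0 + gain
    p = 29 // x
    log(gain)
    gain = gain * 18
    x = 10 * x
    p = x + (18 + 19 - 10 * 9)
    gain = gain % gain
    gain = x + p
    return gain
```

Transformed code:
def apply(gain, x):
    x = 0 + gain
    p = 29 // x
    log(gain)
    gain = gain * 18
    x = 10 * x
    p = x + -53
    gain = gain % gain
    gain = x + p
    return gain

p = x + -53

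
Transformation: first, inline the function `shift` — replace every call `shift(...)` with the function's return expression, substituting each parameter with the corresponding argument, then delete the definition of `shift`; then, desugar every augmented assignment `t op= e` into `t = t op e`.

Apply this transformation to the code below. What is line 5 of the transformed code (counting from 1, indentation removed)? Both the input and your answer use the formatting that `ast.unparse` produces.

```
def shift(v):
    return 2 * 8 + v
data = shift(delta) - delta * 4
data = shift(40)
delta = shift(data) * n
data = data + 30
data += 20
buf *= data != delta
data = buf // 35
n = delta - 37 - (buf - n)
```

data = data + 20

Transformed code:
data = 2 * 8 + delta - delta * 4
data = 2 * 8 + 40
delta = (2 * 8 + data) * n
data = data + 30
data = data + 20
buf = buf * (data != delta)
data = buf // 35
n = delta - 37 - (buf - n)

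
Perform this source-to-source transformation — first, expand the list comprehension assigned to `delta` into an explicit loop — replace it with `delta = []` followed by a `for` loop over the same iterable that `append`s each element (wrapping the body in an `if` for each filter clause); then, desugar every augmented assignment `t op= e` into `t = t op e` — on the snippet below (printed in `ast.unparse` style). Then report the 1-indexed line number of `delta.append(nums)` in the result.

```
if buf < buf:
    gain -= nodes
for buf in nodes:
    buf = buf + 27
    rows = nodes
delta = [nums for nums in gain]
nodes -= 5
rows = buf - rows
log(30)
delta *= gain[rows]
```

8

Transformed code:
if buf < buf:
    gain = gain - nodes
for buf in nodes:
    buf = buf + 27
    rows = nodes
delta = []
for nums in gain:
    delta.append(nums)
nodes = nodes - 5
rows = buf - rows
log(30)
delta = delta * gain[rows]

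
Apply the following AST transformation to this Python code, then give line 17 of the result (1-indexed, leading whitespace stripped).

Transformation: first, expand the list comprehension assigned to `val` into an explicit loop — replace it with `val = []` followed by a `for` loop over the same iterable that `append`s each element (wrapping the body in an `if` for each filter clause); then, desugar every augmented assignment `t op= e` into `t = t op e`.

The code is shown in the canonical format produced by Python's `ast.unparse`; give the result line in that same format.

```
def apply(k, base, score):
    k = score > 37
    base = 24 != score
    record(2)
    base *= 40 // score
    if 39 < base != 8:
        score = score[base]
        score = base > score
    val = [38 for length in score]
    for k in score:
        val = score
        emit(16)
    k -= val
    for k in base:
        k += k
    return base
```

Transformed code:
def apply(k, base, score):
    k = score > 37
    base = 24 != score
    record(2)
    base = base * (40 // score)
    if 39 < base != 8:
        score = score[base]
        score = base > score
    val = []
    for length in score:
        val.append(38)
    for k in score:
        val = score
        emit(16)
    k = k - val
    for k in base:
        k = k + k
    return base

k = k + k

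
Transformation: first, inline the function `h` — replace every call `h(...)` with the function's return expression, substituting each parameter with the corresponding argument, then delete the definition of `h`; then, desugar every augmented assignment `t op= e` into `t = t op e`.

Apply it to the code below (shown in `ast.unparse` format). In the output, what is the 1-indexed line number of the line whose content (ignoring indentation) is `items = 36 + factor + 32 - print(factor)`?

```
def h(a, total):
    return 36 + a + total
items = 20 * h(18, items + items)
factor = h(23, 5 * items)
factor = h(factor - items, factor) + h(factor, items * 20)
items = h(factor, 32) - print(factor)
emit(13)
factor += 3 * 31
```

Transformed code:
items = 20 * (36 + 18 + (items + items))
factor = 36 + 23 + 5 * items
factor = 36 + (factor - items) + factor + (36 + factor + items * 20)
items = 36 + factor + 32 - print(factor)
emit(13)
factor = factor + 3 * 31

4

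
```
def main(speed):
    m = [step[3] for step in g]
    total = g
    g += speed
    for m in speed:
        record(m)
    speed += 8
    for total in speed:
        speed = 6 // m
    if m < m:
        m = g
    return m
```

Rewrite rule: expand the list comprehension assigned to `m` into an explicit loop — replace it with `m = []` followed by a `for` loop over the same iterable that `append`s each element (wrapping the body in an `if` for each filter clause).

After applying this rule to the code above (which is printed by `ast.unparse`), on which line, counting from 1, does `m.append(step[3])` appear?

Transformed code:
def main(speed):
    m = []
    for step in g:
        m.append(step[3])
    total = g
    g += speed
    for m in speed:
        record(m)
    speed += 8
    for total in speed:
        speed = 6 // m
    if m < m:
        m = g
    return m

4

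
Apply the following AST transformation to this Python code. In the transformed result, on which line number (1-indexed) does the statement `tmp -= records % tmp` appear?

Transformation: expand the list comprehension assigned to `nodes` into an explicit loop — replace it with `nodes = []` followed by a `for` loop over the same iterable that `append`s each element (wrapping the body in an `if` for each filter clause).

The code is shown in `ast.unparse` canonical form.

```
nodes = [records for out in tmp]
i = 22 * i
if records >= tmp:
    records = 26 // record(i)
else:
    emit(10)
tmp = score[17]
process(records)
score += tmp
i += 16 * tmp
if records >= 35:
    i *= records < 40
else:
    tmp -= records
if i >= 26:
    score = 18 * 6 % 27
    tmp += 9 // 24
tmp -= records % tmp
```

20

Transformed code:
nodes = []
for out in tmp:
    nodes.append(records)
i = 22 * i
if records >= tmp:
    records = 26 // record(i)
else:
    emit(10)
tmp = score[17]
process(records)
score += tmp
i += 16 * tmp
if records >= 35:
    i *= records < 40
else:
    tmp -= records
if i >= 26:
    score = 18 * 6 % 27
    tmp += 9 // 24
tmp -= records % tmp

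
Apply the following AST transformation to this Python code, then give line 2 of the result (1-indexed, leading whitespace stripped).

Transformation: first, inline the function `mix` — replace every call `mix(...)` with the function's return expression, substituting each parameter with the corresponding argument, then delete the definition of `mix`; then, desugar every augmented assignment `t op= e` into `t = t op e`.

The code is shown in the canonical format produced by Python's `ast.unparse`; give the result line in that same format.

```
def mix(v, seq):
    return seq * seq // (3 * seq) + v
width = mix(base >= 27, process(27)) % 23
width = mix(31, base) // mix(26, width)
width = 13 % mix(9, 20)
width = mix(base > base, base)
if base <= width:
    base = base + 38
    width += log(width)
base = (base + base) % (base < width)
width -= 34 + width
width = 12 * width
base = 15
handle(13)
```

Transformed code:
width = (process(27) * process(27) // (3 * process(27)) + (base >= 27)) % 23
width = (base * base // (3 * base) + 31) // (width * width // (3 * width) + 26)
width = 13 % (20 * 20 // (3 * 20) + 9)
width = base * base // (3 * base) + (base > base)
if base <= width:
    base = base + 38
    width = width + log(width)
base = (base + base) % (base < width)
width = width - (34 + width)
width = 12 * width
base = 15
handle(13)

width = (base * base // (3 * base) + 31) // (width * width // (3 * width) + 26)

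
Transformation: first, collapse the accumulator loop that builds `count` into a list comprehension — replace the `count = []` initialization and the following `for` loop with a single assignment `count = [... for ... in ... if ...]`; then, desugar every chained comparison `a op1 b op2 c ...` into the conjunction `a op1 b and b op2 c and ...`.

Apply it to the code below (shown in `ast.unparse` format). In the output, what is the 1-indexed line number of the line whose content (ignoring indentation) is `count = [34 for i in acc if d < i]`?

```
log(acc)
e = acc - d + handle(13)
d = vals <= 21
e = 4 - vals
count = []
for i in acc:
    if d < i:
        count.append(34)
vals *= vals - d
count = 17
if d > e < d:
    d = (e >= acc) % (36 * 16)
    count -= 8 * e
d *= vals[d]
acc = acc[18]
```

Transformed code:
log(acc)
e = acc - d + handle(13)
d = vals <= 21
e = 4 - vals
count = [34 for i in acc if d < i]
vals *= vals - d
count = 17
if d > e and e < d:
    d = (e >= acc) % (36 * 16)
    count -= 8 * e
d *= vals[d]
acc = acc[18]

5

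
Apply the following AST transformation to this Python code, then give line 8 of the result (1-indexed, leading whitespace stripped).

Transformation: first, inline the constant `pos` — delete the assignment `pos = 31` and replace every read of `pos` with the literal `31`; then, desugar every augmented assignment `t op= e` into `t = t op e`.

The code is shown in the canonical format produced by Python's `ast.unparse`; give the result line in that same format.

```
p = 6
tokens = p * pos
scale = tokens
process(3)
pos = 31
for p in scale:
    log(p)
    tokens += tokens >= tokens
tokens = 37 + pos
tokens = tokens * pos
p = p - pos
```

tokens = 37 + 31

Transformed code:
p = 6
tokens = p * 31
scale = tokens
process(3)
for p in scale:
    log(p)
    tokens = tokens + (tokens >= tokens)
tokens = 37 + 31
tokens = tokens * 31
p = p - 31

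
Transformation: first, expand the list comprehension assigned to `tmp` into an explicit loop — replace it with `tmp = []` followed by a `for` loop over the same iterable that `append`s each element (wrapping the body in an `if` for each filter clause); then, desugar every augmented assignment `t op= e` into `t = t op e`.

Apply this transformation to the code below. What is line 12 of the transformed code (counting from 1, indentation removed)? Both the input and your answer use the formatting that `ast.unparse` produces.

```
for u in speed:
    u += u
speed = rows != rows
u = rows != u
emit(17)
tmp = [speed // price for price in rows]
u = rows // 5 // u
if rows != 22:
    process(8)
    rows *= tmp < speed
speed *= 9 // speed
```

rows = rows * (tmp < speed)

Transformed code:
for u in speed:
    u = u + u
speed = rows != rows
u = rows != u
emit(17)
tmp = []
for price in rows:
    tmp.append(speed // price)
u = rows // 5 // u
if rows != 22:
    process(8)
    rows = rows * (tmp < speed)
speed = speed * (9 // speed)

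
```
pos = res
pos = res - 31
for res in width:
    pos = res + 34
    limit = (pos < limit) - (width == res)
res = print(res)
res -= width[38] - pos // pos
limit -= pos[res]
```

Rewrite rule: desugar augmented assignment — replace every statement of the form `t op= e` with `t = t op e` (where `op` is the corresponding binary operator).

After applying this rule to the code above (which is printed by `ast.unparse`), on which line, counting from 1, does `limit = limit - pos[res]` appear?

Transformed code:
pos = res
pos = res - 31
for res in width:
    pos = res + 34
    limit = (pos < limit) - (width == res)
res = print(res)
res = res - (width[38] - pos // pos)
limit = limit - pos[res]

8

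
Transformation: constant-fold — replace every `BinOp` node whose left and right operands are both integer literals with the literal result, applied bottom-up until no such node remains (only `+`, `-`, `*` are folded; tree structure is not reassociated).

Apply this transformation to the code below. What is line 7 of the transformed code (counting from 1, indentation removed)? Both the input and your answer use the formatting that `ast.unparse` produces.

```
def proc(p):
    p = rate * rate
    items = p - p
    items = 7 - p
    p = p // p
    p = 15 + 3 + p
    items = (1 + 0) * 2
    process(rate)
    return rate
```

Transformed code:
def proc(p):
    p = rate * rate
    items = p - p
    items = 7 - p
    p = p // p
    p = 18 + p
    items = 2
    process(rate)
    return rate

items = 2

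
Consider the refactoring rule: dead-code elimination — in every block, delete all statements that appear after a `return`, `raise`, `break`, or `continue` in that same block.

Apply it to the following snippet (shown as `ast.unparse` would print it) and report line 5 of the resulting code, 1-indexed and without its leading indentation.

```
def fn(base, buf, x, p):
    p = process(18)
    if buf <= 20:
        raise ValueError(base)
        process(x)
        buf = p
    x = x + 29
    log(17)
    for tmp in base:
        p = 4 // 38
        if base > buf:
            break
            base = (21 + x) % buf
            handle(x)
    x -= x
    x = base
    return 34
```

Transformed code:
def fn(base, buf, x, p):
    p = process(18)
    if buf <= 20:
        raise ValueError(base)
    x = x + 29
    log(17)
    for tmp in base:
        p = 4 // 38
        if base > buf:
            break
    x -= x
    x = base
    return 34

x = x + 29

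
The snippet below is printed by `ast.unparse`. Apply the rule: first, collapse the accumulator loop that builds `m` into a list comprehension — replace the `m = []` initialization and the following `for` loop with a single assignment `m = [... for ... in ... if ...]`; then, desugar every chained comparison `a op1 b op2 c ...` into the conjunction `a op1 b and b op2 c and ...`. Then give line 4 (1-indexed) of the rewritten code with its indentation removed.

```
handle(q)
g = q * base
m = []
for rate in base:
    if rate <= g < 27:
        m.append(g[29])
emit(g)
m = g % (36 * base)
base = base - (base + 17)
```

Transformed code:
handle(q)
g = q * base
m = [g[29] for rate in base if rate <= g and g < 27]
emit(g)
m = g % (36 * base)
base = base - (base + 17)

emit(g)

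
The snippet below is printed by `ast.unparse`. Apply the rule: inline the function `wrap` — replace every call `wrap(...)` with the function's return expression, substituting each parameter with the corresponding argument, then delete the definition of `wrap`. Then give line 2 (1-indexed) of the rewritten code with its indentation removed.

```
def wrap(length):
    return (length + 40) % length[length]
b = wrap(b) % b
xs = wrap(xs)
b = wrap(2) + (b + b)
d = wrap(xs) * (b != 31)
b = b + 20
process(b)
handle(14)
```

xs = (xs + 40) % xs[xs]

Transformed code:
b = (b + 40) % b[b] % b
xs = (xs + 40) % xs[xs]
b = (2 + 40) % 2[2] + (b + b)
d = (xs + 40) % xs[xs] * (b != 31)
b = b + 20
process(b)
handle(14)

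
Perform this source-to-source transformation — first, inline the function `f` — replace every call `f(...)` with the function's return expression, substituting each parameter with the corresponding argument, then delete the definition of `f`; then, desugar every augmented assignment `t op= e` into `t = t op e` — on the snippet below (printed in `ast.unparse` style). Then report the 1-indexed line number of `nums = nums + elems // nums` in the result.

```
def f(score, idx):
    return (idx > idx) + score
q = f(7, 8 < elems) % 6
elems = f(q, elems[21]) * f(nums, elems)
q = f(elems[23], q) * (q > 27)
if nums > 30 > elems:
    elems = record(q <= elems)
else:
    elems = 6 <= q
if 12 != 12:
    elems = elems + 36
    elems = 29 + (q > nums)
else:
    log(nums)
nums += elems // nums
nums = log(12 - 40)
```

Transformed code:
q = (((8 < elems) > (8 < elems)) + 7) % 6
elems = ((elems[21] > elems[21]) + q) * ((elems > elems) + nums)
q = ((q > q) + elems[23]) * (q > 27)
if nums > 30 > elems:
    elems = record(q <= elems)
else:
    elems = 6 <= q
if 12 != 12:
    elems = elems + 36
    elems = 29 + (q > nums)
else:
    log(nums)
nums = nums + elems // nums
nums = log(12 - 40)

13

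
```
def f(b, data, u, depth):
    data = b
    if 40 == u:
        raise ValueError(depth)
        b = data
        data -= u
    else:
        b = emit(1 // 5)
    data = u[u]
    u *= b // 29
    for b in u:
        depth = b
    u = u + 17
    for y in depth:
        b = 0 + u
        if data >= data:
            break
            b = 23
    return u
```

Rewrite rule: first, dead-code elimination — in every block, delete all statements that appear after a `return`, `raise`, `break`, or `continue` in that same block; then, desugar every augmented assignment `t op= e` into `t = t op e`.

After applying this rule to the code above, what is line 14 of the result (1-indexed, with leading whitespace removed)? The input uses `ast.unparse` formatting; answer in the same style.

if data >= data:

Transformed code:
def f(b, data, u, depth):
    data = b
    if 40 == u:
        raise ValueError(depth)
    else:
        b = emit(1 // 5)
    data = u[u]
    u = u * (b // 29)
    for b in u:
        depth = b
    u = u + 17
    for y in depth:
        b = 0 + u
        if data >= data:
            break
    return u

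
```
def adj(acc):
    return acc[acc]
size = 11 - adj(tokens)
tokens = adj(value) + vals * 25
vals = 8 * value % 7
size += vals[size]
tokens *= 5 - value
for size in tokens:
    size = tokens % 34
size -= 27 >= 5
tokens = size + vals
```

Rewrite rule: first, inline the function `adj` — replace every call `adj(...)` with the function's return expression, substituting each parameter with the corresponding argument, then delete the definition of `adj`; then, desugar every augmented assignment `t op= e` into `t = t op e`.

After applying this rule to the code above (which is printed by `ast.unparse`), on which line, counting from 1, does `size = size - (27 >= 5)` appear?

Transformed code:
size = 11 - tokens[tokens]
tokens = value[value] + vals * 25
vals = 8 * value % 7
size = size + vals[size]
tokens = tokens * (5 - value)
for size in tokens:
    size = tokens % 34
size = size - (27 >= 5)
tokens = size + vals

8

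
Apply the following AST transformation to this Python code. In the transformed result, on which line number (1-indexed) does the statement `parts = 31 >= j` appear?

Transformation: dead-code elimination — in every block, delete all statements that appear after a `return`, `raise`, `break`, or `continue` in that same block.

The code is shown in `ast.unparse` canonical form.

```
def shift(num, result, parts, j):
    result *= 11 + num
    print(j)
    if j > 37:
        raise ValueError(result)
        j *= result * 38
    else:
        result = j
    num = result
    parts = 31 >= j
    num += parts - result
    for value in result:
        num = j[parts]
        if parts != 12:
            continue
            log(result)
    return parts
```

Transformed code:
def shift(num, result, parts, j):
    result *= 11 + num
    print(j)
    if j > 37:
        raise ValueError(result)
    else:
        result = j
    num = result
    parts = 31 >= j
    num += parts - result
    for value in result:
        num = j[parts]
        if parts != 12:
            continue
    return parts

9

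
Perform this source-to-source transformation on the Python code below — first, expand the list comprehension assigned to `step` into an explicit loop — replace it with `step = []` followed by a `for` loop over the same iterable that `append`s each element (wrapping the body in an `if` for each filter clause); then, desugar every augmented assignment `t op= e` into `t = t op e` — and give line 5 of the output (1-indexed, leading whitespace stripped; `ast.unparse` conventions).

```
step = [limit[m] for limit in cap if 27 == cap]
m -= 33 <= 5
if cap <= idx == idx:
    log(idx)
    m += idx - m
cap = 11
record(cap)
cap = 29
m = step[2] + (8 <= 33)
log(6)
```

Transformed code:
step = []
for limit in cap:
    if 27 == cap:
        step.append(limit[m])
m = m - (33 <= 5)
if cap <= idx == idx:
    log(idx)
    m = m + (idx - m)
cap = 11
record(cap)
cap = 29
m = step[2] + (8 <= 33)
log(6)

m = m - (33 <= 5)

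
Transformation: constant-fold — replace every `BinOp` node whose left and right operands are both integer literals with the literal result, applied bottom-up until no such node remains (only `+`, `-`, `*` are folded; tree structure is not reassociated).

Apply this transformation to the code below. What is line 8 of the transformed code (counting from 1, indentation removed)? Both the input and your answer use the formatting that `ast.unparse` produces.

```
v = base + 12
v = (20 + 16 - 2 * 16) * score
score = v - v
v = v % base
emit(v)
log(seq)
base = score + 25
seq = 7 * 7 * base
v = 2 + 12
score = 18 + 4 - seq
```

Transformed code:
v = base + 12
v = 4 * score
score = v - v
v = v % base
emit(v)
log(seq)
base = score + 25
seq = 49 * base
v = 14
score = 22 - seq

seq = 49 * base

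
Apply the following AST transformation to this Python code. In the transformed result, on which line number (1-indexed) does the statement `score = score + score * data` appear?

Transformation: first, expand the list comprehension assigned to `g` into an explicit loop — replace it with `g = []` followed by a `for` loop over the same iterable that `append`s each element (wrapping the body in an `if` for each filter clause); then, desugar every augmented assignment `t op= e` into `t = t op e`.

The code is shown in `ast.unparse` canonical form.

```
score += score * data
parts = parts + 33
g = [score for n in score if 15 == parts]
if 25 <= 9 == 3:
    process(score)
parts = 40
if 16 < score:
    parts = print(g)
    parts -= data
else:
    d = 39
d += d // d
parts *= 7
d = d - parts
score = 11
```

Transformed code:
score = score + score * data
parts = parts + 33
g = []
for n in score:
    if 15 == parts:
        g.append(score)
if 25 <= 9 == 3:
    process(score)
parts = 40
if 16 < score:
    parts = print(g)
    parts = parts - data
else:
    d = 39
d = d + d // d
parts = parts * 7
d = d - parts
score = 11

1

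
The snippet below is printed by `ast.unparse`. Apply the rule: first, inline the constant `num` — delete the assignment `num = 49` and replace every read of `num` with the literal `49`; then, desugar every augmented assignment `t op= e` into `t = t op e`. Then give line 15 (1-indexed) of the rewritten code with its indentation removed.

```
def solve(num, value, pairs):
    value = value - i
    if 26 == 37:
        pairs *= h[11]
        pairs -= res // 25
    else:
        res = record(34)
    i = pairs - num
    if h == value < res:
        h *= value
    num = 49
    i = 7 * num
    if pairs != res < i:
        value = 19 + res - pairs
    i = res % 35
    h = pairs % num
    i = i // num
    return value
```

h = pairs % 49

Transformed code:
def solve(num, value, pairs):
    value = value - i
    if 26 == 37:
        pairs = pairs * h[11]
        pairs = pairs - res // 25
    else:
        res = record(34)
    i = pairs - 49
    if h == value < res:
        h = h * value
    i = 7 * 49
    if pairs != res < i:
        value = 19 + res - pairs
    i = res % 35
    h = pairs % 49
    i = i // 49
    return value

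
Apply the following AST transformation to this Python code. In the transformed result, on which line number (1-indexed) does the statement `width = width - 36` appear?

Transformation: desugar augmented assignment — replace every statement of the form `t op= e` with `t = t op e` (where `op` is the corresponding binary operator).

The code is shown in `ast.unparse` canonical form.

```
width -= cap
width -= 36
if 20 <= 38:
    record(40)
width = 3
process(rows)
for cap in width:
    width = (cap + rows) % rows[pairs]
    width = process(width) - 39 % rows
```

2

Transformed code:
width = width - cap
width = width - 36
if 20 <= 38:
    record(40)
width = 3
process(rows)
for cap in width:
    width = (cap + rows) % rows[pairs]
    width = process(width) - 39 % rows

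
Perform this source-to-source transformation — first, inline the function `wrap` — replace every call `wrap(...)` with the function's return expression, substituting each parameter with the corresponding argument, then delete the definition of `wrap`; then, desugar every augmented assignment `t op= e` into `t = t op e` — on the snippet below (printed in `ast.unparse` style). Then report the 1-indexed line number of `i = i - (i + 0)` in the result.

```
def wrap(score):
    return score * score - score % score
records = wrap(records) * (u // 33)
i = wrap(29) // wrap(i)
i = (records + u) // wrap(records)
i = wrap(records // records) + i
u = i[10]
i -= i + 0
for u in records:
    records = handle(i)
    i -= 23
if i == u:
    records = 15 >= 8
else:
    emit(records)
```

6

Transformed code:
records = (records * records - records % records) * (u // 33)
i = (29 * 29 - 29 % 29) // (i * i - i % i)
i = (records + u) // (records * records - records % records)
i = records // records * (records // records) - records // records % (records // records) + i
u = i[10]
i = i - (i + 0)
for u in records:
    records = handle(i)
    i = i - 23
if i == u:
    records = 15 >= 8
else:
    emit(records)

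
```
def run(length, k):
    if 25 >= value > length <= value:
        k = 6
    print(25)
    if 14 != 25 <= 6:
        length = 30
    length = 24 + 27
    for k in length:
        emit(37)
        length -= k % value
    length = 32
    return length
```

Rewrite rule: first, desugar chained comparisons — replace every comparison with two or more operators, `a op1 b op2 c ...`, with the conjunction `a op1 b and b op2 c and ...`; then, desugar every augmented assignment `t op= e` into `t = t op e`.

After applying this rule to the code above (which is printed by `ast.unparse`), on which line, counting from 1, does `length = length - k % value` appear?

10

Transformed code:
def run(length, k):
    if 25 >= value and value > length and (length <= value):
        k = 6
    print(25)
    if 14 != 25 and 25 <= 6:
        length = 30
    length = 24 + 27
    for k in length:
        emit(37)
        length = length - k % value
    length = 32
    return length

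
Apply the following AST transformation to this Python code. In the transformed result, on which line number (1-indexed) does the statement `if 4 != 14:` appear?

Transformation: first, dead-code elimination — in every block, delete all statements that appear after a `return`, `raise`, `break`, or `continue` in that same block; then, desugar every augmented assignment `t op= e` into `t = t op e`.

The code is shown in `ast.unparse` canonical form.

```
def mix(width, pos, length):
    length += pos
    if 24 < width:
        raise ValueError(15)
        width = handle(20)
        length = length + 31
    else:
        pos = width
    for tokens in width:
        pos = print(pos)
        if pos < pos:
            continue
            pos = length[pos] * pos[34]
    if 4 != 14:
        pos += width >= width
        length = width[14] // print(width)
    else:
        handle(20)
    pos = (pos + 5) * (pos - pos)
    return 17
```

11

Transformed code:
def mix(width, pos, length):
    length = length + pos
    if 24 < width:
        raise ValueError(15)
    else:
        pos = width
    for tokens in width:
        pos = print(pos)
        if pos < pos:
            continue
    if 4 != 14:
        pos = pos + (width >= width)
        length = width[14] // print(width)
    else:
        handle(20)
    pos = (pos + 5) * (pos - pos)
    return 17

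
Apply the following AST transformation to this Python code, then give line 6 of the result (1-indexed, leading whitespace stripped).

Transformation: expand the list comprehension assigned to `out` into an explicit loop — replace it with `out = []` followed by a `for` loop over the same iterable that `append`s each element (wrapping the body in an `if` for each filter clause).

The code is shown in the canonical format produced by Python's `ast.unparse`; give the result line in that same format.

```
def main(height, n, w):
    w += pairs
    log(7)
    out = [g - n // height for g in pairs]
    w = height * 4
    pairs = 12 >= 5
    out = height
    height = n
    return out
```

Transformed code:
def main(height, n, w):
    w += pairs
    log(7)
    out = []
    for g in pairs:
        out.append(g - n // height)
    w = height * 4
    pairs = 12 >= 5
    out = height
    height = n
    return out

out.append(g - n // height)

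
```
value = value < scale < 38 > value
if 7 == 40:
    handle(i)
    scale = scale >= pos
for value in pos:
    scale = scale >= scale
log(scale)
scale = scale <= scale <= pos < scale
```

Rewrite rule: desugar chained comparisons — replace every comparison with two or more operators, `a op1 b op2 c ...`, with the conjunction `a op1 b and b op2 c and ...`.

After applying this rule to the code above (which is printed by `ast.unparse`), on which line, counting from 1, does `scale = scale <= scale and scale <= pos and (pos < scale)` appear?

8

Transformed code:
value = value < scale and scale < 38 and (38 > value)
if 7 == 40:
    handle(i)
    scale = scale >= pos
for value in pos:
    scale = scale >= scale
log(scale)
scale = scale <= scale and scale <= pos and (pos < scale)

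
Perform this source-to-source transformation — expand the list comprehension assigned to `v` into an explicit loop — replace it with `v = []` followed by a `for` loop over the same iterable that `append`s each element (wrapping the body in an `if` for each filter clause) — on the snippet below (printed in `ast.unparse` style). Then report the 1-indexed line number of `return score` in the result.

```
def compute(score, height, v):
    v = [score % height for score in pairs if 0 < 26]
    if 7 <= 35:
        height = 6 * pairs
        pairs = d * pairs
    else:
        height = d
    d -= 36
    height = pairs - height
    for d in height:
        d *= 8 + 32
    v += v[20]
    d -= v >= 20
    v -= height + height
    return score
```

Transformed code:
def compute(score, height, v):
    v = []
    for score in pairs:
        if 0 < 26:
            v.append(score % height)
    if 7 <= 35:
        height = 6 * pairs
        pairs = d * pairs
    else:
        height = d
    d -= 36
    height = pairs - height
    for d in height:
        d *= 8 + 32
    v += v[20]
    d -= v >= 20
    v -= height + height
    return score

18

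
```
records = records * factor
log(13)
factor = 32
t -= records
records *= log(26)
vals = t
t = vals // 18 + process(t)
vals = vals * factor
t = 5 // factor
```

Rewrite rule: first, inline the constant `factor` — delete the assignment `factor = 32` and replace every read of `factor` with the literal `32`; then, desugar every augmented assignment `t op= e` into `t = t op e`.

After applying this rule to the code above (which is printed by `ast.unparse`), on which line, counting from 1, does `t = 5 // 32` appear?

Transformed code:
records = records * 32
log(13)
t = t - records
records = records * log(26)
vals = t
t = vals // 18 + process(t)
vals = vals * 32
t = 5 // 32

8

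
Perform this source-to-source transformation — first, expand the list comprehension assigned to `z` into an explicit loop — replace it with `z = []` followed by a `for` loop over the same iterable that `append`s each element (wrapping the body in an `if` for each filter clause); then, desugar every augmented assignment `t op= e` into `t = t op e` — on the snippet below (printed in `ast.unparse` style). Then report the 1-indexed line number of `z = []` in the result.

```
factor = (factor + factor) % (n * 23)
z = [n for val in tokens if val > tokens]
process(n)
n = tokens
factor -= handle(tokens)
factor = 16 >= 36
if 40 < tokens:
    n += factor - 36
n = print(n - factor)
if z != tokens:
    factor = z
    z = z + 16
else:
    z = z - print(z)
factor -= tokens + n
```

Transformed code:
factor = (factor + factor) % (n * 23)
z = []
for val in tokens:
    if val > tokens:
        z.append(n)
process(n)
n = tokens
factor = factor - handle(tokens)
factor = 16 >= 36
if 40 < tokens:
    n = n + (factor - 36)
n = print(n - factor)
if z != tokens:
    factor = z
    z = z + 16
else:
    z = z - print(z)
factor = factor - (tokens + n)

2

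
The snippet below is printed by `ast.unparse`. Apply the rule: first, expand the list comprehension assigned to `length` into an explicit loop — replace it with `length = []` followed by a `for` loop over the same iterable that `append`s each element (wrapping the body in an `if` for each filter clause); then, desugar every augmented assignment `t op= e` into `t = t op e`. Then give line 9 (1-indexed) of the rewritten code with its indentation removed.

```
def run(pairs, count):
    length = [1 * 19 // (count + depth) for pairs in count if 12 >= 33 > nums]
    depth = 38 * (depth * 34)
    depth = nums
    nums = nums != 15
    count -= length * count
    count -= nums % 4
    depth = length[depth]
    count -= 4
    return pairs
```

Transformed code:
def run(pairs, count):
    length = []
    for pairs in count:
        if 12 >= 33 > nums:
            length.append(1 * 19 // (count + depth))
    depth = 38 * (depth * 34)
    depth = nums
    nums = nums != 15
    count = count - length * count
    count = count - nums % 4
    depth = length[depth]
    count = count - 4
    return pairs

count = count - length * count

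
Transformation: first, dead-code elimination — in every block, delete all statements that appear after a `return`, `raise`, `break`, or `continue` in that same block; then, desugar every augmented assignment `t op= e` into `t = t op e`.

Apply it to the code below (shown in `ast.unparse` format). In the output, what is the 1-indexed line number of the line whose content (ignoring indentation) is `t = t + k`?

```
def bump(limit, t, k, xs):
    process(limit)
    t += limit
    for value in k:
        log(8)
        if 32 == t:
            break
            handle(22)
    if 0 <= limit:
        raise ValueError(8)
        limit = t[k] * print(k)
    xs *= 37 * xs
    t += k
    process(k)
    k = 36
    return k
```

11

Transformed code:
def bump(limit, t, k, xs):
    process(limit)
    t = t + limit
    for value in k:
        log(8)
        if 32 == t:
            break
    if 0 <= limit:
        raise ValueError(8)
    xs = xs * (37 * xs)
    t = t + k
    process(k)
    k = 36
    return k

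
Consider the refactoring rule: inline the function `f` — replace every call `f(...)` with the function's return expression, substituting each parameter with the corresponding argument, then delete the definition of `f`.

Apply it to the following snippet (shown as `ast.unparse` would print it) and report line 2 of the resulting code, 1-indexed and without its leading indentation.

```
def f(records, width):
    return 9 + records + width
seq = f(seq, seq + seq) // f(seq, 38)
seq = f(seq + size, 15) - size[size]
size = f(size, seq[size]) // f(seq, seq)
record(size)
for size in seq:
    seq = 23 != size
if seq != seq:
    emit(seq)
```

Transformed code:
seq = (9 + seq + (seq + seq)) // (9 + seq + 38)
seq = 9 + (seq + size) + 15 - size[size]
size = (9 + size + seq[size]) // (9 + seq + seq)
record(size)
for size in seq:
    seq = 23 != size
if seq != seq:
    emit(seq)

seq = 9 + (seq + size) + 15 - size[size]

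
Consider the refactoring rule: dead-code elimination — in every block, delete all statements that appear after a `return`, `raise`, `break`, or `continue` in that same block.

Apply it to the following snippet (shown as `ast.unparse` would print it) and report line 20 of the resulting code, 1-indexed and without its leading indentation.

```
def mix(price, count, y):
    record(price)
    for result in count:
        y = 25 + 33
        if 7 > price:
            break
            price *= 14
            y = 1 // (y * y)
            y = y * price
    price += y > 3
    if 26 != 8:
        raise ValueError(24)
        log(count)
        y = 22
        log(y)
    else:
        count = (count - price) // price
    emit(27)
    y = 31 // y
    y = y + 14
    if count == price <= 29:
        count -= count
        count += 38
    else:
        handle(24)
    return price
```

Transformed code:
def mix(price, count, y):
    record(price)
    for result in count:
        y = 25 + 33
        if 7 > price:
            break
    price += y > 3
    if 26 != 8:
        raise ValueError(24)
    else:
        count = (count - price) // price
    emit(27)
    y = 31 // y
    y = y + 14
    if count == price <= 29:
        count -= count
        count += 38
    else:
        handle(24)
    return price

return price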